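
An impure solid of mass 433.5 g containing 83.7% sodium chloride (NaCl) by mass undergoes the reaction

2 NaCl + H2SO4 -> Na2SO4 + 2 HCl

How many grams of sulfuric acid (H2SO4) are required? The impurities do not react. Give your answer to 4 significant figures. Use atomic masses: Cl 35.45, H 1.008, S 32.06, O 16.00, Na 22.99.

Mass of pure NaCl = 433.5 g × 0.837 = 362.84 g.
M(NaCl) = 22.99 + 35.45 = 58.44 g/mol.
M(H2SO4) = 2(1.008) + 32.06 + 4(16.00) = 98.076 g/mol.
n(NaCl) = 362.84 g / 58.44 g/mol = 6.2088 mol.
From the equation the NaCl:H2SO4 mole ratio is 2:1, so n(H2SO4) = 6.2088 × 1/2 = 3.1044 mol.
Mass of H2SO4 = 3.1044 mol × 98.076 g/mol = 304.46 g.

304.5 g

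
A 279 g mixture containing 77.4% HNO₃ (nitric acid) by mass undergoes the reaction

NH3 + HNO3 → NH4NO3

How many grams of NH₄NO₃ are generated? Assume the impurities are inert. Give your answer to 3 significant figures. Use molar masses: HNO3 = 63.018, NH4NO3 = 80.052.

274 g

Mass of pure HNO3 = 279 g × 0.774 = 215.9 g.
n(HNO3) = 215.9 g / 63.018 g/mol = 3.427 mol.
From the equation the HNO3:NH4NO3 mole ratio is 1:1, so n(NH4NO3) = 3.427 × 1/1 = 3.427 mol.
Mass of NH4NO3 = 3.427 mol × 80.052 g/mol = 274.3 g.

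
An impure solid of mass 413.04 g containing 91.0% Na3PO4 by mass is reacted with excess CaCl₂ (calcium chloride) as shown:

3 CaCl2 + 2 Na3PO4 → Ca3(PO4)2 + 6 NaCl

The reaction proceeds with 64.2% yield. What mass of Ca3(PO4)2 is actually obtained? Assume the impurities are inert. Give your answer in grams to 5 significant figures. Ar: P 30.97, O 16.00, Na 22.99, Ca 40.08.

228.28 g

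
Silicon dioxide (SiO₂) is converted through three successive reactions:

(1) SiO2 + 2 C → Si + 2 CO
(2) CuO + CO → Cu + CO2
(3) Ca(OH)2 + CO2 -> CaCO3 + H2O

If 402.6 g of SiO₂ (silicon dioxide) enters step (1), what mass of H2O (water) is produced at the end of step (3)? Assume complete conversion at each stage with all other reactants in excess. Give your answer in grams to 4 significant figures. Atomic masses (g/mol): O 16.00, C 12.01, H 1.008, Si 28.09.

241.4 g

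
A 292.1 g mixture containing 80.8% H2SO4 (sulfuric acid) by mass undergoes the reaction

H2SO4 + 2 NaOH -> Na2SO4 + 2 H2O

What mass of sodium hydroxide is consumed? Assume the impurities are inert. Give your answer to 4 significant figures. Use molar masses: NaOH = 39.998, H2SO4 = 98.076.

Mass of pure H2SO4 = 292.1 g × 0.808 = 236.02 g.
n(H2SO4) = 236.02 g / 98.076 g/mol = 2.4065 mol.
From the equation the H2SO4:NaOH mole ratio is 1:2, so n(NaOH) = 2.4065 × 2/1 = 4.8129 mol.
Mass of NaOH = 4.8129 mol × 39.998 g/mol = 192.51 g.

192.5 g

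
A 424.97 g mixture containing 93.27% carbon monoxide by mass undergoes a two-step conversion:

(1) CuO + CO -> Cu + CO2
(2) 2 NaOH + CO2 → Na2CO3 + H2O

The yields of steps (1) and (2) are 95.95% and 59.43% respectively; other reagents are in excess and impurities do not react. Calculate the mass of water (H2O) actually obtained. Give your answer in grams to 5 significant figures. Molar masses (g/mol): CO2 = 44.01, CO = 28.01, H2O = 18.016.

145.38 g

Pure CO = 424.97 × 0.9327 = 396.370 g.
n(CO) = 396.370 / 28.01 = 14.1510 mol.
Step 1 (CO:CO2 = 1:1): theoretical n(CO2) = 14.1510 mol; at 95.95% yield, n(CO2) = 13.5779 mol.
Step 2 (CO2:H2O = 1:1): theoretical n(H2O) = 13.5779 mol, so theoretical mass = 13.5779 × 18.016 = 244.619 g.
At 59.43% yield, actual mass of H2O = 244.619 × 0.5943 = 145.377 g.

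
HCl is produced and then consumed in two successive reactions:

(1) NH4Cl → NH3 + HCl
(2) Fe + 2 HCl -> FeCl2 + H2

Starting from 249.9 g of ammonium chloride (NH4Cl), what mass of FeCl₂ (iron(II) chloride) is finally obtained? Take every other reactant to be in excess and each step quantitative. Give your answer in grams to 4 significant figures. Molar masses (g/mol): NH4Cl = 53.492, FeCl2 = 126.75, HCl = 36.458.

296.1 g

n(NH4Cl) = 249.90 / 53.492 = 4.6717 mol.
Step 1 gives a 1:1 ratio of NH4Cl to HCl, so n(HCl) = 4.6717 mol.
In step 2 the HCl:FeCl2 ratio is 2:1, so n(FeCl2) = 2.3359 mol.
Mass of FeCl2 = 2.3359 × 126.75 = 296.07 g.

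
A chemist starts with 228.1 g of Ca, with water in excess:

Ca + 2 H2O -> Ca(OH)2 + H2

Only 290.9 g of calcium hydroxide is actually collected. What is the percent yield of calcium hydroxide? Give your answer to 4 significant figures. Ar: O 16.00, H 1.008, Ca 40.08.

68.98 %

M(Ca) = 40.08 g/mol.
M(Ca(OH)2) = 40.08 + 2(16.00) + 2(1.008) = 74.096 g/mol.
n(Ca) = 228.10 g / 40.08 g/mol = 5.6911 mol.
From the equation the Ca:Ca(OH)2 mole ratio is 1:1, so n(Ca(OH)2) = 5.6911 × 1/1 = 5.6911 mol.
Mass of Ca(OH)2 = 5.6911 mol × 74.096 g/mol = 421.69 g.
This is the theoretical yield. Percent yield = 290.9 g / 421.69 g × 100% = 68.984%.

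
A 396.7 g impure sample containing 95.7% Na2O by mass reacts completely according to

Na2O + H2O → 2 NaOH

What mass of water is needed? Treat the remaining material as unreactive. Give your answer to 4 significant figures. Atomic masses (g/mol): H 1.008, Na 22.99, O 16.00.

Mass of pure Na2O = 396.7 g × 0.957 = 379.64 g.
M(Na2O) = 2(22.99) + 16.00 = 61.98 g/mol.
M(H2O) = 2(1.008) + 16.00 = 18.016 g/mol.
n(Na2O) = 379.64 g / 61.98 g/mol = 6.1252 mol.
From the equation the Na2O:H2O mole ratio is 1:1, so n(H2O) = 6.1252 × 1/1 = 6.1252 mol.
Mass of H2O = 6.1252 mol × 18.016 g/mol = 110.35 g.

110.4 g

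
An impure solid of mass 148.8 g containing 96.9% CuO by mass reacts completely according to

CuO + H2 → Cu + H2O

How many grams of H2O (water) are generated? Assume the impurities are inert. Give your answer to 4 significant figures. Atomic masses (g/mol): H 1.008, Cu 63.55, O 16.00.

Mass of pure CuO = 148.8 g × 0.969 = 144.19 g.
M(CuO) = 63.55 + 16.00 = 79.55 g/mol.
M(H2O) = 2(1.008) + 16.00 = 18.016 g/mol.
n(CuO) = 144.19 g / 79.55 g/mol = 1.8125 mol.
From the equation the CuO:H2O mole ratio is 1:1, so n(H2O) = 1.8125 × 1/1 = 1.8125 mol.
Mass of H2O = 1.8125 mol × 18.016 g/mol = 32.655 g.

32.65 g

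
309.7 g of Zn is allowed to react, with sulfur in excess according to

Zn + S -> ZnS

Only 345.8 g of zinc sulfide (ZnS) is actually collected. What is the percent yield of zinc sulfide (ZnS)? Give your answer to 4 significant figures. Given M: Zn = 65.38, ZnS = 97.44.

74.92 %

n(Zn) = 309.70 g / 65.38 g/mol = 4.7369 mol.
From the equation the Zn:ZnS mole ratio is 1:1, so n(ZnS) = 4.7369 × 1/1 = 4.7369 mol.
Mass of ZnS = 4.7369 mol × 97.44 g/mol = 461.57 g.
This is the theoretical yield. Percent yield = 345.8 g / 461.57 g × 100% = 74.919%.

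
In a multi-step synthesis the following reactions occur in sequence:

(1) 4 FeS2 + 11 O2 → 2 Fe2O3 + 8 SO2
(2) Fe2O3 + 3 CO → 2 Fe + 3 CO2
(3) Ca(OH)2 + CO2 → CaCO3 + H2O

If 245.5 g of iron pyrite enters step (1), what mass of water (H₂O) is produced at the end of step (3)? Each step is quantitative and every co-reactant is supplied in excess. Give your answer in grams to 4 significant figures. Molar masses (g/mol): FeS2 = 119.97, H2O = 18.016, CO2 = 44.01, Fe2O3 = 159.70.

55.30 g

n(FeS2) = 245.5 / 119.97 = 2.0463 mol.
Reaction (1): FeS2→Fe2O3 ratio 4:2 ⇒ n(Fe2O3) = 1.0232 mol.
Reaction (2): Fe2O3→CO2 ratio 1:3 ⇒ n(CO2) = 3.0695 mol.
Reaction (3): CO2→H2O ratio 1:1 ⇒ n(H2O) = 3.0695 mol.
Mass of H2O = 3.0695 × 18.016 = 55.300 g.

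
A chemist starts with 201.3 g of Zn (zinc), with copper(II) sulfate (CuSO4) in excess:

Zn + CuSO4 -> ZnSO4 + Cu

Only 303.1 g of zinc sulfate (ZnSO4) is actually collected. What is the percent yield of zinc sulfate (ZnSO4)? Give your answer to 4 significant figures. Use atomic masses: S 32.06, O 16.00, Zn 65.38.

60.98 %

M(Zn) = 65.38 g/mol.
M(ZnSO4) = 65.38 + 32.06 + 4(16.00) = 161.44 g/mol.
n(Zn) = 201.30 g / 65.38 g/mol = 3.0789 mol.
From the equation the Zn:ZnSO4 mole ratio is 1:1, so n(ZnSO4) = 3.0789 × 1/1 = 3.0789 mol.
Mass of ZnSO4 = 3.0789 mol × 161.44 g/mol = 497.06 g.
This is the theoretical yield. Percent yield = 303.1 g / 497.06 g × 100% = 60.978%.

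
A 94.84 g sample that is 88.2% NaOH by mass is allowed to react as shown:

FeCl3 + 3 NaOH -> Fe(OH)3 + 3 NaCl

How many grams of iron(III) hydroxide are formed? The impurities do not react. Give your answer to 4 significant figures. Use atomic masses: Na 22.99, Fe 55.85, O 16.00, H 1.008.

74.50 g

Mass of pure NaOH = 94.84 g × 0.882 = 83.649 g.
M(NaOH) = 22.99 + 16.00 + 1.008 = 39.998 g/mol.
M(Fe(OH)3) = 55.85 + 3(16.00) + 3(1.008) = 106.874 g/mol.
n(NaOH) = 83.649 g / 39.998 g/mol = 2.0913 mol.
From the equation the NaOH:Fe(OH)3 mole ratio is 3:1, so n(Fe(OH)3) = 2.0913 × 1/3 = 0.69711 mol.
Mass of Fe(OH)3 = 0.69711 mol × 106.874 g/mol = 74.503 g.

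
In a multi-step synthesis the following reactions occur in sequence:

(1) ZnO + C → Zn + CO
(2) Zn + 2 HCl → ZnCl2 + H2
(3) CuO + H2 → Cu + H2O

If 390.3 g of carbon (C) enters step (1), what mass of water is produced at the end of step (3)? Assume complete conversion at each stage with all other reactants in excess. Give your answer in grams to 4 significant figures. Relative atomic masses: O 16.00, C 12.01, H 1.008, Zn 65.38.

585.5 g

M(C) = 12.01 g/mol.
M(H2O) = 2(1.008) + 16.00 = 18.016 g/mol.
n(C) = 390.3 / 12.01 = 32.498 mol.
Reaction (1): C→Zn ratio 1:1 ⇒ n(Zn) = 32.498 mol.
Reaction (2): Zn→H2 ratio 1:1 ⇒ n(H2) = 32.498 mol.
Reaction (3): H2→H2O ratio 1:1 ⇒ n(H2O) = 32.498 mol.
Mass of H2O = 32.498 × 18.016 = 585.48 g.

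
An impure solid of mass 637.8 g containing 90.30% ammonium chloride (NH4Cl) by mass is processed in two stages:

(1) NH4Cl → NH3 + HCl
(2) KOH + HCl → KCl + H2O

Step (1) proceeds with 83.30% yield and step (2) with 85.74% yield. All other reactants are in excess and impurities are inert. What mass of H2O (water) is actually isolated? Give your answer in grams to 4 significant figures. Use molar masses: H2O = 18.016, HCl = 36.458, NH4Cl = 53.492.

138.5 g

Pure NH4Cl = 637.8 × 0.9030 = 575.93 g.
n(NH4Cl) = 575.93 / 53.492 = 10.767 mol.
Step 1 (NH4Cl:HCl = 1:1): theoretical n(HCl) = 10.767 mol; at 83.30% yield, n(HCl) = 8.9687 mol.
Step 2 (HCl:H2O = 1:1): theoretical n(H2O) = 8.9687 mol, so theoretical mass = 8.9687 × 18.016 = 161.58 g.
At 85.74% yield, actual mass of H2O = 161.58 × 0.8574 = 138.54 g.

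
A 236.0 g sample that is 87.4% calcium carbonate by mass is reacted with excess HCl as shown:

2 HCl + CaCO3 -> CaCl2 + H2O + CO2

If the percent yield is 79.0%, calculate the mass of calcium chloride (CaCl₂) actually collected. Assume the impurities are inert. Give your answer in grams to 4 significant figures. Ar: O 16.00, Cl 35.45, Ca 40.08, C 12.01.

Pure CaCO3 available = 236.0 g × 0.874 = 206.26 g.
M(CaCO3) = 40.08 + 12.01 + 3(16.00) = 100.09 g/mol.
M(CaCl2) = 40.08 + 2(35.45) = 110.98 g/mol.
n(CaCO3) = 206.26 g / 100.09 g/mol = 2.0608 mol.
From the equation the CaCO3:CaCl2 mole ratio is 1:1, so n(CaCl2) = 2.0608 × 1/1 = 2.0608 mol.
Mass of CaCl2 = 2.0608 mol × 110.98 g/mol = 228.71 g.
Actual mass collected = 228.71 g × 0.790 = 180.68 g.

180.7 g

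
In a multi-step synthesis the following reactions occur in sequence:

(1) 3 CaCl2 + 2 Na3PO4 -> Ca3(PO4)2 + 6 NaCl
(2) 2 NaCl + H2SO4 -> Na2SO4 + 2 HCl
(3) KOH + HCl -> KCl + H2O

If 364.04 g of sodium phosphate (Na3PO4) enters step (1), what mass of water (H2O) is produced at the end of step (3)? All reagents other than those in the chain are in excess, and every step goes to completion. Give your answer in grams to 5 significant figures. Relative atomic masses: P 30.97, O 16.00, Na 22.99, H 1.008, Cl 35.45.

M(Na3PO4) = 3(22.99) + 30.97 + 4(16.00) = 163.94 g/mol.
M(H2O) = 2(1.008) + 16.00 = 18.016 g/mol.
n(Na3PO4) = 364.04 / 163.94 = 2.22057 mol.
Reaction (1): Na3PO4→NaCl ratio 2:6 ⇒ n(NaCl) = 6.66171 mol.
Reaction (2): NaCl→HCl ratio 2:2 ⇒ n(HCl) = 6.66171 mol.
Reaction (3): HCl→H2O ratio 1:1 ⇒ n(H2O) = 6.66171 mol.
Mass of H2O = 6.66171 × 18.016 = 120.017 g.

120.02 g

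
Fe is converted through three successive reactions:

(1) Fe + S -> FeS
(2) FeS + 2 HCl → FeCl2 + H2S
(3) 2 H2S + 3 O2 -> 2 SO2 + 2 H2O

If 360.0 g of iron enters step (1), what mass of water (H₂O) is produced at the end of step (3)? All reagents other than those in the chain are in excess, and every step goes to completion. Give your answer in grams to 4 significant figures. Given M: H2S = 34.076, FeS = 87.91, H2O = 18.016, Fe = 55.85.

n(Fe) = 360.0 / 55.85 = 6.4458 mol.
Reaction (1): Fe→FeS ratio 1:1 ⇒ n(FeS) = 6.4458 mol.
Reaction (2): FeS→H2S ratio 1:1 ⇒ n(H2S) = 6.4458 mol.
Reaction (3): H2S→H2O ratio 2:2 ⇒ n(H2O) = 6.4458 mol.
Mass of H2O = 6.4458 × 18.016 = 116.13 g.

116.1 g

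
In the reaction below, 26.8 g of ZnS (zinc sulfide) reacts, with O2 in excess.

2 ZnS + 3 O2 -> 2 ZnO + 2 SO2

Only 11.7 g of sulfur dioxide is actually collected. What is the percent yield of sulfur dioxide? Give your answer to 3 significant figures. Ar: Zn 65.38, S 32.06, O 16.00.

M(ZnS) = 65.38 + 32.06 = 97.44 g/mol.
M(SO2) = 32.06 + 2(16.00) = 64.06 g/mol.
n(ZnS) = 26.80 g / 97.44 g/mol = 0.2750 mol.
From the equation the ZnS:SO2 mole ratio is 2:2, so n(SO2) = 0.2750 × 2/2 = 0.2750 mol.
Mass of SO2 = 0.2750 mol × 64.06 g/mol = 17.62 g.
This is the theoretical yield. Percent yield = 11.7 g / 17.62 g × 100% = 66.41%.

66.4 %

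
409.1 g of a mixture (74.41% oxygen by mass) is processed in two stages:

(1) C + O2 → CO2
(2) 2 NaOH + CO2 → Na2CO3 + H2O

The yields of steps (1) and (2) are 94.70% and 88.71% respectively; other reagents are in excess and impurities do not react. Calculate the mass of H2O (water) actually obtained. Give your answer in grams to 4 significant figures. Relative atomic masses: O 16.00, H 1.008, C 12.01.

144.0 g

Pure O2 = 409.1 × 0.7441 = 304.41 g.
M(O2) = 2(16.00) = 32.00 g/mol.
M(H2O) = 2(1.008) + 16.00 = 18.016 g/mol.
n(O2) = 304.41 / 32.00 = 9.5129 mol.
Step 1 (O2:CO2 = 1:1): theoretical n(CO2) = 9.5129 mol; at 94.70% yield, n(CO2) = 9.0087 mol.
Step 2 (CO2:H2O = 1:1): theoretical n(H2O) = 9.0087 mol, so theoretical mass = 9.0087 × 18.016 = 162.30 g.
At 88.71% yield, actual mass of H2O = 162.30 × 0.8871 = 143.98 g.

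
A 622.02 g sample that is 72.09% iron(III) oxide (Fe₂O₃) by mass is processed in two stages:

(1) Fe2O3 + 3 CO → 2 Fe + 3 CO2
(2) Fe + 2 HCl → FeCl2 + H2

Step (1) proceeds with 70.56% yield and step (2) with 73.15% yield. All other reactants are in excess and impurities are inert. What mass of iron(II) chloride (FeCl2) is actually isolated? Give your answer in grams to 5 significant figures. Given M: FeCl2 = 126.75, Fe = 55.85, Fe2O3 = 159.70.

Pure Fe2O3 = 622.02 × 0.7209 = 448.414 g.
n(Fe2O3) = 448.414 / 159.70 = 2.80785 mol.
Step 1 (Fe2O3:Fe = 1:2): theoretical n(Fe) = 5.61571 mol; at 70.56% yield, n(Fe) = 3.96244 mol.
Step 2 (Fe:FeCl2 = 1:1): theoretical n(FeCl2) = 3.96244 mol, so theoretical mass = 3.96244 × 126.75 = 502.240 g.
At 73.15% yield, actual mass of FeCl2 = 502.240 × 0.7315 = 367.388 g.

367.39 g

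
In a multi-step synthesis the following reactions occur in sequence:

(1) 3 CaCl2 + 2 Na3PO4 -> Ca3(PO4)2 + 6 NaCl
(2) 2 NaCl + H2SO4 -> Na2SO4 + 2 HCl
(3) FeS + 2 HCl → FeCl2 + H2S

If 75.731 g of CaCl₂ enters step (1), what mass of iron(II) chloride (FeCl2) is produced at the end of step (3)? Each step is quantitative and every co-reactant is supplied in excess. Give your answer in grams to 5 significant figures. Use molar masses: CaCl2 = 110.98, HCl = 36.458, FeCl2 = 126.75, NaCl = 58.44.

n(CaCl2) = 75.731 / 110.98 = 0.682384 mol.
Reaction (1): CaCl2→NaCl ratio 3:6 ⇒ n(NaCl) = 1.36477 mol.
Reaction (2): NaCl→HCl ratio 2:2 ⇒ n(HCl) = 1.36477 mol.
Reaction (3): HCl→FeCl2 ratio 2:1 ⇒ n(FeCl2) = 0.682384 mol.
Mass of FeCl2 = 0.682384 × 126.75 = 86.4922 g.

86.492 g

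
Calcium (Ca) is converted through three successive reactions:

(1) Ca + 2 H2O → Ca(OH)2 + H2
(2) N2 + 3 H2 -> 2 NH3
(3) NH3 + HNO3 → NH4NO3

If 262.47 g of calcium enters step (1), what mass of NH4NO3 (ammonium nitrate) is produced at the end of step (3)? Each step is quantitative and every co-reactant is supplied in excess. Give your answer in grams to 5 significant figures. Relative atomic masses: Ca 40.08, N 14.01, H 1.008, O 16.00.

349.49 g

M(Ca) = 40.08 g/mol.
M(NH4NO3) = 2(14.01) + 4(1.008) + 3(16.00) = 80.052 g/mol.
n(Ca) = 262.47 / 40.08 = 6.54865 mol.
Reaction (1): Ca→H2 ratio 1:1 ⇒ n(H2) = 6.54865 mol.
Reaction (2): H2→NH3 ratio 3:2 ⇒ n(NH3) = 4.36577 mol.
Reaction (3): NH3→NH4NO3 ratio 1:1 ⇒ n(NH4NO3) = 4.36577 mol.
Mass of NH4NO3 = 4.36577 × 80.052 = 349.488 g.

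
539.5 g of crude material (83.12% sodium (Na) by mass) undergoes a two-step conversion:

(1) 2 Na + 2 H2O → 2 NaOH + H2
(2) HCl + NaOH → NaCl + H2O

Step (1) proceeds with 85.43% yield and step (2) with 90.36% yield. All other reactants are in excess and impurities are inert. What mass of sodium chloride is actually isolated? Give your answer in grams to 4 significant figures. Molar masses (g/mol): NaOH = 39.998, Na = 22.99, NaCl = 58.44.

879.9 g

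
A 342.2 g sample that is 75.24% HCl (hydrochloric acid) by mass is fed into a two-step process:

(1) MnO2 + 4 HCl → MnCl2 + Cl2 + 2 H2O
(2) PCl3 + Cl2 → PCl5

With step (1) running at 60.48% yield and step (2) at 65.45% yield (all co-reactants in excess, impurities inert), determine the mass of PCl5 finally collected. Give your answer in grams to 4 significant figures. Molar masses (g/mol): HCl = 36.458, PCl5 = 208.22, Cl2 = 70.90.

Pure HCl = 342.2 × 0.7524 = 257.47 g.
n(HCl) = 257.47 / 36.458 = 7.0621 mol.
Step 1 (HCl:Cl2 = 4:1): theoretical n(Cl2) = 1.7655 mol; at 60.48% yield, n(Cl2) = 1.0678 mol.
Step 2 (Cl2:PCl5 = 1:1): theoretical n(PCl5) = 1.0678 mol, so theoretical mass = 1.0678 × 208.22 = 222.34 g.
At 65.45% yield, actual mass of PCl5 = 222.34 × 0.6545 = 145.52 g.

145.5 g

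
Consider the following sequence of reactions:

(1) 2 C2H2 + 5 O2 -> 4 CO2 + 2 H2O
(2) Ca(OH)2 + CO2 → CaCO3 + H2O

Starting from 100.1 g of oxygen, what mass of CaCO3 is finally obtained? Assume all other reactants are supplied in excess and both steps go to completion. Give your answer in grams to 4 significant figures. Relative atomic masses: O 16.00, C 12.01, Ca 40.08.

M(O2) = 2(16.00) = 32.00 g/mol.
M(CaCO3) = 40.08 + 12.01 + 3(16.00) = 100.09 g/mol.
n(O2) = 100.10 / 32.00 = 3.1281 mol.
Step 1 gives a 5:4 ratio of O2 to CO2, so n(CO2) = 2.5025 mol.
In step 2 the CO2:CaCO3 ratio is 1:1, so n(CaCO3) = 2.5025 mol.
Mass of CaCO3 = 2.5025 × 100.09 = 250.48 g.

250.5 g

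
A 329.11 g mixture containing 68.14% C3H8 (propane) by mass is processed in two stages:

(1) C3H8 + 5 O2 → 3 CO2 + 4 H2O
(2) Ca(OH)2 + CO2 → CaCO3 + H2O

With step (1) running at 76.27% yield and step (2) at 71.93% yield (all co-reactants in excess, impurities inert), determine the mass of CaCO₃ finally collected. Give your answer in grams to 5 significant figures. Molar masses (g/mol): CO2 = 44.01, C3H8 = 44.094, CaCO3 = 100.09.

Pure C3H8 = 329.11 × 0.6814 = 224.256 g.
n(C3H8) = 224.256 / 44.094 = 5.08585 mol.
Step 1 (C3H8:CO2 = 1:3): theoretical n(CO2) = 15.2576 mol; at 76.27% yield, n(CO2) = 11.6369 mol.
Step 2 (CO2:CaCO3 = 1:1): theoretical n(CaCO3) = 11.6369 mol, so theoretical mass = 11.6369 × 100.09 = 1164.74 g.
At 71.93% yield, actual mass of CaCO3 = 1164.74 × 0.7193 = 837.798 g.

837.80 g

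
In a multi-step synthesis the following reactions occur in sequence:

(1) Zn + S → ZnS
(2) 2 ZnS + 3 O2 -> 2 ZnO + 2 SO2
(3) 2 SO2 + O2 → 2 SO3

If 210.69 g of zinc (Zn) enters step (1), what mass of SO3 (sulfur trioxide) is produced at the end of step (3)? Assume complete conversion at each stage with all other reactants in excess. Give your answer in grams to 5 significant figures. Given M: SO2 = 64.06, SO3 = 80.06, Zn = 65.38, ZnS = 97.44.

258.00 g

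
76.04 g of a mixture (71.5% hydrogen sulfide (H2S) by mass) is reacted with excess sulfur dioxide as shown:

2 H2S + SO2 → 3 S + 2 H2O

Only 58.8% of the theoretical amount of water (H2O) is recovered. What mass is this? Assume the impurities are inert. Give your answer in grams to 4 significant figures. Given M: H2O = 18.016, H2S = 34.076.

Pure H2S available = 76.04 g × 0.715 = 54.369 g.
n(H2S) = 54.369 g / 34.076 g/mol = 1.5955 mol.
From the equation the H2S:H2O mole ratio is 2:2, so n(H2O) = 1.5955 × 2/2 = 1.5955 mol.
Mass of H2O = 1.5955 mol × 18.016 g/mol = 28.745 g.
Actual mass collected = 28.745 g × 0.588 = 16.902 g.

16.90 g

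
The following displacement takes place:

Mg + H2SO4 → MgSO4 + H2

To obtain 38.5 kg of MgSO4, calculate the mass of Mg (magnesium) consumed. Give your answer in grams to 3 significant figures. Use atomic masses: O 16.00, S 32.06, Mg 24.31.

M(MgSO4) = 24.31 + 32.06 + 4(16.00) = 120.37 g/mol.
M(Mg) = 24.31 g/mol.
Convert: 38.5 kg = 38500 g.
n(MgSO4) = 38500 g / 120.37 g/mol = 319.8 mol.
From the equation the MgSO4:Mg mole ratio is 1:1, so n(Mg) = 319.8 × 1/1 = 319.8 mol.
Mass of Mg = 319.8 mol × 24.31 g/mol = 7775 g.

7780 g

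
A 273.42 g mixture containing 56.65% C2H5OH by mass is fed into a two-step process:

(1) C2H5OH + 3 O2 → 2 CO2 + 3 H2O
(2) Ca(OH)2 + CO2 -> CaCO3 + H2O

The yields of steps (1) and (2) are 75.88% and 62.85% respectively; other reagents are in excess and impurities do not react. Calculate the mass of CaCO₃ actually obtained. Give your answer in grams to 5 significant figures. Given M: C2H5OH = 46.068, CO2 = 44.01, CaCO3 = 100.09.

Pure C2H5OH = 273.42 × 0.5665 = 154.892 g.
n(C2H5OH) = 154.892 / 46.068 = 3.36226 mol.
Step 1 (C2H5OH:CO2 = 1:2): theoretical n(CO2) = 6.72451 mol; at 75.88% yield, n(CO2) = 5.10256 mol.
Step 2 (CO2:CaCO3 = 1:1): theoretical n(CaCO3) = 5.10256 mol, so theoretical mass = 5.10256 × 100.09 = 510.715 g.
At 62.85% yield, actual mass of CaCO3 = 510.715 × 0.6285 = 320.985 g.

320.98 g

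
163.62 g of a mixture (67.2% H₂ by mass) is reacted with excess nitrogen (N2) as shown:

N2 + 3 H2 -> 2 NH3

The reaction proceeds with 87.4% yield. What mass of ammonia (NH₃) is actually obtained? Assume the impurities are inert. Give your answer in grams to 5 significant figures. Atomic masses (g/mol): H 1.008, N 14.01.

541.32 g

Pure H2 available = 163.62 g × 0.672 = 109.953 g.
M(H2) = 2(1.008) = 2.016 g/mol.
M(NH3) = 14.01 + 3(1.008) = 17.034 g/mol.
n(H2) = 109.953 g / 2.016 g/mol = 54.5400 mol.
From the equation the H2:NH3 mole ratio is 3:2, so n(NH3) = 54.5400 × 2/3 = 36.3600 mol.
Mass of NH3 = 36.3600 mol × 17.034 g/mol = 619.356 g.
Actual mass collected = 619.356 g × 0.874 = 541.317 g.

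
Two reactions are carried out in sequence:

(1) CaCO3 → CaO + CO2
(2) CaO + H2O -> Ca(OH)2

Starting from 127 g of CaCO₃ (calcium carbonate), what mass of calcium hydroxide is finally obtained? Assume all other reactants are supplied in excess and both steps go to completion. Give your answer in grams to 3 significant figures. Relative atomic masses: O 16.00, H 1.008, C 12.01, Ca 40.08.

94.0 g

M(CaCO3) = 40.08 + 12.01 + 3(16.00) = 100.09 g/mol.
M(Ca(OH)2) = 40.08 + 2(16.00) + 2(1.008) = 74.096 g/mol.
n(CaCO3) = 127.0 / 100.09 = 1.269 mol.
Step 1 gives a 1:1 ratio of CaCO3 to CaO, so n(CaO) = 1.269 mol.
In step 2 the CaO:Ca(OH)2 ratio is 1:1, so n(Ca(OH)2) = 1.269 mol.
Mass of Ca(OH)2 = 1.269 × 74.096 = 94.02 g.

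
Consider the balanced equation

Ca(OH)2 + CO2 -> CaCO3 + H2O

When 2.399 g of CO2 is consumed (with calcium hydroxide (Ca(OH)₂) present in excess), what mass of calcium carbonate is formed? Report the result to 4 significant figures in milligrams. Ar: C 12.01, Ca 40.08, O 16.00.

5456 mg

M(CO2) = 12.01 + 2(16.00) = 44.01 g/mol.
M(CaCO3) = 40.08 + 12.01 + 3(16.00) = 100.09 g/mol.
n(CO2) = 2.3990 g / 44.01 g/mol = 0.054510 mol.
From the equation the CO2:CaCO3 mole ratio is 1:1, so n(CaCO3) = 0.054510 × 1/1 = 0.054510 mol.
Mass of CaCO3 = 0.054510 mol × 100.09 g/mol = 5.4559 g.
Converting to mg: 5.4559 g = 5456 mg.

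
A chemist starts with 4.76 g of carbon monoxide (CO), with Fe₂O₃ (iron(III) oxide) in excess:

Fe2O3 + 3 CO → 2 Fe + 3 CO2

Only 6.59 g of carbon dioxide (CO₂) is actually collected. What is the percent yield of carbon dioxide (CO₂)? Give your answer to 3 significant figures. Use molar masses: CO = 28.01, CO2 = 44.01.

n(CO) = 4.760 g / 28.01 g/mol = 0.1699 mol.
From the equation the CO:CO2 mole ratio is 3:3, so n(CO2) = 0.1699 × 3/3 = 0.1699 mol.
Mass of CO2 = 0.1699 mol × 44.01 g/mol = 7.479 g.
This is the theoretical yield. Percent yield = 6.59 g / 7.479 g × 100% = 88.11%.

88.1 %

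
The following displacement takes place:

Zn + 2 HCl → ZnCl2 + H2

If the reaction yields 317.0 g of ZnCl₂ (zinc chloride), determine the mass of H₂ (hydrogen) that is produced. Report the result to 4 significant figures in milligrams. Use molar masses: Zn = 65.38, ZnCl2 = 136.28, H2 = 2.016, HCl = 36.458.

n(ZnCl2) = 317.00 g / 136.28 g/mol = 2.3261 mol.
From the equation the ZnCl2:H2 mole ratio is 1:1, so n(H2) = 2.3261 × 1/1 = 2.3261 mol.
Mass of H2 = 2.3261 mol × 2.016 g/mol = 4.6894 g.
Converting to mg: 4.6894 g = 4689 mg.

4689 mg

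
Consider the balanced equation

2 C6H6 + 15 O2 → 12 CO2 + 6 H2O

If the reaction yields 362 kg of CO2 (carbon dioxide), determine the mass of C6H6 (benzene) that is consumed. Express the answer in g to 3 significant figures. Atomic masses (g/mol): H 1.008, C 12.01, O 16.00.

107000 g

M(CO2) = 12.01 + 2(16.00) = 44.01 g/mol.
M(C6H6) = 6(12.01) + 6(1.008) = 78.108 g/mol.
Convert: 362 kg = 362000 g.
n(CO2) = 362000 g / 44.01 g/mol = 8225 mol.
From the equation the CO2:C6H6 mole ratio is 12:2, so n(C6H6) = 8225 × 2/12 = 1371 mol.
Mass of C6H6 = 1371 mol × 78.108 g/mol = 107100 g.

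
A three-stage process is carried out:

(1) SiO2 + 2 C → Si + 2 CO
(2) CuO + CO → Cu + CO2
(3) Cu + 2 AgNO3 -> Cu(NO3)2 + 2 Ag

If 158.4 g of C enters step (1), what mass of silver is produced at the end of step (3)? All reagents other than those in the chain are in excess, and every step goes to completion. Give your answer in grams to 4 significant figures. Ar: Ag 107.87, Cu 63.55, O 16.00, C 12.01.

2845 g

M(C) = 12.01 g/mol.
M(Ag) = 107.87 g/mol.
n(C) = 158.4 / 12.01 = 13.189 mol.
Reaction (1): C→CO ratio 2:2 ⇒ n(CO) = 13.189 mol.
Reaction (2): CO→Cu ratio 1:1 ⇒ n(Cu) = 13.189 mol.
Reaction (3): Cu→Ag ratio 1:2 ⇒ n(Ag) = 26.378 mol.
Mass of Ag = 26.378 × 107.87 = 2845.4 g.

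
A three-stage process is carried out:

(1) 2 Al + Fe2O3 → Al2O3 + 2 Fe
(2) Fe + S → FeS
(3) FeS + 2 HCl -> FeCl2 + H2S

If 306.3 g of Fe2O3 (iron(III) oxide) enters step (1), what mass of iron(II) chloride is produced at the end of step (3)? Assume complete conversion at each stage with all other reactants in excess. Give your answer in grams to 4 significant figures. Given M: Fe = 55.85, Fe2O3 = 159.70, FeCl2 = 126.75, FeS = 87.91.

n(Fe2O3) = 306.3 / 159.70 = 1.9180 mol.
Reaction (1): Fe2O3→Fe ratio 1:2 ⇒ n(Fe) = 3.8359 mol.
Reaction (2): Fe→FeS ratio 1:1 ⇒ n(FeS) = 3.8359 mol.
Reaction (3): FeS→FeCl2 ratio 1:1 ⇒ n(FeCl2) = 3.8359 mol.
Mass of FeCl2 = 3.8359 × 126.75 = 486.21 g.

486.2 g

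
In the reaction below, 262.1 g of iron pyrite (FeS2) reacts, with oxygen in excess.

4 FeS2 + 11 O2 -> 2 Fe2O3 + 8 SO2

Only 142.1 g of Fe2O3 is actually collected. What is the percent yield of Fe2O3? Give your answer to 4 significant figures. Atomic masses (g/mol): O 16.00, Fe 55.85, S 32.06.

81.46 %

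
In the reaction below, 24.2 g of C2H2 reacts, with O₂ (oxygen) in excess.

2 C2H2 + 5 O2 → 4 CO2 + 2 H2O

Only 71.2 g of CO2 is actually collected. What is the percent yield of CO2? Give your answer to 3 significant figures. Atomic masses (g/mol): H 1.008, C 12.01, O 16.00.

87.0 %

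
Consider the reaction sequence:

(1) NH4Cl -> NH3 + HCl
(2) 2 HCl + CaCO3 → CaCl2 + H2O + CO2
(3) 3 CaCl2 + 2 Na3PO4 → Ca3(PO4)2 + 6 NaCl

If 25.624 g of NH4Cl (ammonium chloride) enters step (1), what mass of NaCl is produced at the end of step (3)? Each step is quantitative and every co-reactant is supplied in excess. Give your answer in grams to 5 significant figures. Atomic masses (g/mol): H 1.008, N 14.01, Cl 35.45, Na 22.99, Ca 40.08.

27.994 g

M(NH4Cl) = 14.01 + 4(1.008) + 35.45 = 53.492 g/mol.
M(NaCl) = 22.99 + 35.45 = 58.44 g/mol.
n(NH4Cl) = 25.624 / 53.492 = 0.479025 mol.
Reaction (1): NH4Cl→HCl ratio 1:1 ⇒ n(HCl) = 0.479025 mol.
Reaction (2): HCl→CaCl2 ratio 2:1 ⇒ n(CaCl2) = 0.239512 mol.
Reaction (3): CaCl2→NaCl ratio 3:6 ⇒ n(NaCl) = 0.479025 mol.
Mass of NaCl = 0.479025 × 58.44 = 27.9942 g.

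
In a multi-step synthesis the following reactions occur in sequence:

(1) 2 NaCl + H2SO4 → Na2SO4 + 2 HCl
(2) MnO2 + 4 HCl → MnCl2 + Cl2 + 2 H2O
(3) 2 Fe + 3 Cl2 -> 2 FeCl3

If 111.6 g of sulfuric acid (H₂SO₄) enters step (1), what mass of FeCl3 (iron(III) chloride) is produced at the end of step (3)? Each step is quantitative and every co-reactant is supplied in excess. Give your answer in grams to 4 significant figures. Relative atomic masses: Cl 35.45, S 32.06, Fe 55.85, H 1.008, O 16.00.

M(H2SO4) = 2(1.008) + 32.06 + 4(16.00) = 98.076 g/mol.
M(FeCl3) = 55.85 + 3(35.45) = 162.20 g/mol.
n(H2SO4) = 111.6 / 98.076 = 1.1379 mol.
Reaction (1): H2SO4→HCl ratio 1:2 ⇒ n(HCl) = 2.2758 mol.
Reaction (2): HCl→Cl2 ratio 4:1 ⇒ n(Cl2) = 0.56895 mol.
Reaction (3): Cl2→FeCl3 ratio 3:2 ⇒ n(FeCl3) = 0.37930 mol.
Mass of FeCl3 = 0.37930 × 162.20 = 61.522 g.

61.52 g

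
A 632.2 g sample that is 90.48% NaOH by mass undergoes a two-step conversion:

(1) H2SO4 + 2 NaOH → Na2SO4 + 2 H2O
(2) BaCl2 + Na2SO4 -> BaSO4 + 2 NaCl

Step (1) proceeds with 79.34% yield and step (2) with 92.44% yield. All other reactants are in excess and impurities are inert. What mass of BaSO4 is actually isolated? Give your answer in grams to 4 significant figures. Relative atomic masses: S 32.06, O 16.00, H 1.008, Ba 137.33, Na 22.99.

1224 g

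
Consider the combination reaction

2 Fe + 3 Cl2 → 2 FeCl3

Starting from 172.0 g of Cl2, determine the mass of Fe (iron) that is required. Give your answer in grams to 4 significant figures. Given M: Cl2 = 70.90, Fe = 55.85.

90.33 g

n(Cl2) = 172.00 g / 70.90 g/mol = 2.4260 mol.
From the equation the Cl2:Fe mole ratio is 3:2, so n(Fe) = 2.4260 × 2/3 = 1.6173 mol.
Mass of Fe = 1.6173 mol × 55.85 g/mol = 90.326 g.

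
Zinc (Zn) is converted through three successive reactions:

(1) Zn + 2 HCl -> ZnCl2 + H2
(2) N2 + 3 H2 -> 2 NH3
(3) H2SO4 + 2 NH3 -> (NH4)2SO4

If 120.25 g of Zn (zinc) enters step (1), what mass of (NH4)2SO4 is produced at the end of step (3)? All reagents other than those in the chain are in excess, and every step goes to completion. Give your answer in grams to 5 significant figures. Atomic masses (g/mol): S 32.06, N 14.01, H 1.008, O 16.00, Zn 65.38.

81.015 g

M(Zn) = 65.38 g/mol.
M((NH4)2SO4) = 2(14.01) + 8(1.008) + 32.06 + 4(16.00) = 132.144 g/mol.
n(Zn) = 120.25 / 65.38 = 1.83925 mol.
Reaction (1): Zn→H2 ratio 1:1 ⇒ n(H2) = 1.83925 mol.
Reaction (2): H2→NH3 ratio 3:2 ⇒ n(NH3) = 1.22616 mol.
Reaction (3): NH3→(NH4)2SO4 ratio 2:1 ⇒ n((NH4)2SO4) = 0.613082 mol.
Mass of (NH4)2SO4 = 0.613082 × 132.144 = 81.0152 g.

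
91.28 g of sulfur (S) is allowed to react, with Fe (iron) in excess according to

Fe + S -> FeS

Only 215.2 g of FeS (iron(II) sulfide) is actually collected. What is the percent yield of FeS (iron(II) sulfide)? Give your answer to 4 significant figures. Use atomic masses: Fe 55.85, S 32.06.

85.98 %

M(S) = 32.06 g/mol.
M(FeS) = 55.85 + 32.06 = 87.91 g/mol.
n(S) = 91.280 g / 32.06 g/mol = 2.8472 mol.
From the equation the S:FeS mole ratio is 1:1, so n(FeS) = 2.8472 × 1/1 = 2.8472 mol.
Mass of FeS = 2.8472 mol × 87.91 g/mol = 250.29 g.
This is the theoretical yield. Percent yield = 215.2 g / 250.29 g × 100% = 85.979%.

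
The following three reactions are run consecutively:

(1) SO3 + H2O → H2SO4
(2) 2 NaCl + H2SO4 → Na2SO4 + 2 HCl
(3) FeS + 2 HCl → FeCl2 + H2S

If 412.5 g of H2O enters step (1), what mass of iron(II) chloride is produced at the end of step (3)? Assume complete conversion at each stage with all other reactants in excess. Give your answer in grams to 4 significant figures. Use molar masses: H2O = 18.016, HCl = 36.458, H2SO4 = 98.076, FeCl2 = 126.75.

2902 g

n(H2O) = 412.5 / 18.016 = 22.896 mol.
Reaction (1): H2O→H2SO4 ratio 1:1 ⇒ n(H2SO4) = 22.896 mol.
Reaction (2): H2SO4→HCl ratio 1:2 ⇒ n(HCl) = 45.793 mol.
Reaction (3): HCl→FeCl2 ratio 2:1 ⇒ n(FeCl2) = 22.896 mol.
Mass of FeCl2 = 22.896 × 126.75 = 2902.1 g.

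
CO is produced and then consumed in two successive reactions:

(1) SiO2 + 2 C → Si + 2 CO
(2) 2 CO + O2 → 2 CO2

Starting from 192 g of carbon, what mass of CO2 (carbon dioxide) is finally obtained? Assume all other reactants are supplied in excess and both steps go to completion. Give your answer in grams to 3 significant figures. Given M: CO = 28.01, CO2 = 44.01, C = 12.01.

704 g

n(C) = 192.0 / 12.01 = 15.99 mol.
Step 1 gives a 2:2 ratio of C to CO, so n(CO) = 15.99 mol.
In step 2 the CO:CO2 ratio is 2:2, so n(CO2) = 15.99 mol.
Mass of CO2 = 15.99 × 44.01 = 703.6 g.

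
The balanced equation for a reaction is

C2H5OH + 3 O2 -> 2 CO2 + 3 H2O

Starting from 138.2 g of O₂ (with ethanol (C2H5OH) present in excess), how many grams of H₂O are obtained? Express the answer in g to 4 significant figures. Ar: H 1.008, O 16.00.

77.81 g

M(O2) = 2(16.00) = 32.00 g/mol.
M(H2O) = 2(1.008) + 16.00 = 18.016 g/mol.
n(O2) = 138.20 g / 32.00 g/mol = 4.3187 mol.
From the equation the O2:H2O mole ratio is 3:3, so n(H2O) = 4.3187 × 3/3 = 4.3187 mol.
Mass of H2O = 4.3187 mol × 18.016 g/mol = 77.807 g.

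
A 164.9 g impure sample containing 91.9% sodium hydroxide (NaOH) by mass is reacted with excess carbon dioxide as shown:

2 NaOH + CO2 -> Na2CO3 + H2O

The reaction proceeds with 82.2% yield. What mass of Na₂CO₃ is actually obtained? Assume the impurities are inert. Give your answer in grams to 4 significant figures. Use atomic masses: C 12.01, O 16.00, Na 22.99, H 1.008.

Pure NaOH available = 164.9 g × 0.919 = 151.54 g.
M(NaOH) = 22.99 + 16.00 + 1.008 = 39.998 g/mol.
M(Na2CO3) = 2(22.99) + 12.01 + 3(16.00) = 105.99 g/mol.
n(NaOH) = 151.54 g / 39.998 g/mol = 3.7888 mol.
From the equation the NaOH:Na2CO3 mole ratio is 2:1, so n(Na2CO3) = 3.7888 × 1/2 = 1.8944 mol.
Mass of Na2CO3 = 1.8944 mol × 105.99 g/mol = 200.79 g.
Actual mass collected = 200.79 g × 0.822 = 165.05 g.

165.0 g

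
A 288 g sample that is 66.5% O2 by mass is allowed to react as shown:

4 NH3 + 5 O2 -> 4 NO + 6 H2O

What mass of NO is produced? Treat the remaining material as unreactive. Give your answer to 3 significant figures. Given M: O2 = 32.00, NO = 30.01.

144 g

Mass of pure O2 = 288 g × 0.665 = 191.5 g.
n(O2) = 191.5 g / 32.00 g/mol = 5.985 mol.
From the equation the O2:NO mole ratio is 5:4, so n(NO) = 5.985 × 4/5 = 4.788 mol.
Mass of NO = 4.788 mol × 30.01 g/mol = 143.7 g.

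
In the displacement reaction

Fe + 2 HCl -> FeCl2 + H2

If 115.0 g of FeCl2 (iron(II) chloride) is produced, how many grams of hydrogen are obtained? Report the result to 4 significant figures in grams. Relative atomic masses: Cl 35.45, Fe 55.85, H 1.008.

M(FeCl2) = 55.85 + 2(35.45) = 126.75 g/mol.
M(H2) = 2(1.008) = 2.016 g/mol.
n(FeCl2) = 115.00 g / 126.75 g/mol = 0.90730 mol.
From the equation the FeCl2:H2 mole ratio is 1:1, so n(H2) = 0.90730 × 1/1 = 0.90730 mol.
Mass of H2 = 0.90730 mol × 2.016 g/mol = 1.8291 g.

1.829 g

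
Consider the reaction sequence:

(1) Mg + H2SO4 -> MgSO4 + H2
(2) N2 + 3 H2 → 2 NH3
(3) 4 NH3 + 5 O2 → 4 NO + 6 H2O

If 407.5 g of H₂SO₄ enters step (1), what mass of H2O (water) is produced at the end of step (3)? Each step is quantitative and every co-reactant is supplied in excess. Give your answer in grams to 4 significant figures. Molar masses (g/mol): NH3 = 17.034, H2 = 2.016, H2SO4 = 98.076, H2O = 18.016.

74.86 g

n(H2SO4) = 407.5 / 98.076 = 4.1549 mol.
Reaction (1): H2SO4→H2 ratio 1:1 ⇒ n(H2) = 4.1549 mol.
Reaction (2): H2→NH3 ratio 3:2 ⇒ n(NH3) = 2.7700 mol.
Reaction (3): NH3→H2O ratio 4:6 ⇒ n(H2O) = 4.1549 mol.
Mass of H2O = 4.1549 × 18.016 = 74.855 g.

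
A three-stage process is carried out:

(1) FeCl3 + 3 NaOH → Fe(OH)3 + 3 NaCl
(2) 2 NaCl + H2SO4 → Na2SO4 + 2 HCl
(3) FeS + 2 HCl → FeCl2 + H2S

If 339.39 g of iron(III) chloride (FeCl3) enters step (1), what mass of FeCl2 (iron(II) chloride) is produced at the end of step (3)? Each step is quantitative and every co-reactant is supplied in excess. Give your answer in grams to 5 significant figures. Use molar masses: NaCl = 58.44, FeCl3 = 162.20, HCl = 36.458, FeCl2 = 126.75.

397.82 g

n(FeCl3) = 339.39 / 162.20 = 2.09242 mol.
Reaction (1): FeCl3→NaCl ratio 1:3 ⇒ n(NaCl) = 6.27725 mol.
Reaction (2): NaCl→HCl ratio 2:2 ⇒ n(HCl) = 6.27725 mol.
Reaction (3): HCl→FeCl2 ratio 2:1 ⇒ n(FeCl2) = 3.13863 mol.
Mass of FeCl2 = 3.13863 × 126.75 = 397.821 g.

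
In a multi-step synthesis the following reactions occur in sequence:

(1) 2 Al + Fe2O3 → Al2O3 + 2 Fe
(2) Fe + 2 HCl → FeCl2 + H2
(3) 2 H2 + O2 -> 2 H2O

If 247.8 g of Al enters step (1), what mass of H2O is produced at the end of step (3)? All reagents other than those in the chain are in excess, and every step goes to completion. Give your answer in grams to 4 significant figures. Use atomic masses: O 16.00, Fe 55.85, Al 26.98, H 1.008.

165.5 g

M(Al) = 26.98 g/mol.
M(H2O) = 2(1.008) + 16.00 = 18.016 g/mol.
n(Al) = 247.8 / 26.98 = 9.1846 mol.
Reaction (1): Al→Fe ratio 2:2 ⇒ n(Fe) = 9.1846 mol.
Reaction (2): Fe→H2 ratio 1:1 ⇒ n(H2) = 9.1846 mol.
Reaction (3): H2→H2O ratio 2:2 ⇒ n(H2O) = 9.1846 mol.
Mass of H2O = 9.1846 × 18.016 = 165.47 g.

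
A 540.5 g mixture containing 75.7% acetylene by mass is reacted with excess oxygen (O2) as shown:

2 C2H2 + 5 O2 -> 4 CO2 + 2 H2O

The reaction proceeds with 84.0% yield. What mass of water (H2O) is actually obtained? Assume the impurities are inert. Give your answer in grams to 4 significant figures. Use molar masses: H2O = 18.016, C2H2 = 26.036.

Pure C2H2 available = 540.5 g × 0.757 = 409.16 g.
n(C2H2) = 409.16 g / 26.036 g/mol = 15.715 mol.
From the equation the C2H2:H2O mole ratio is 2:2, so n(H2O) = 15.715 × 2/2 = 15.715 mol.
Mass of H2O = 15.715 mol × 18.016 g/mol = 283.12 g.
Actual mass collected = 283.12 g × 0.840 = 237.82 g.

237.8 g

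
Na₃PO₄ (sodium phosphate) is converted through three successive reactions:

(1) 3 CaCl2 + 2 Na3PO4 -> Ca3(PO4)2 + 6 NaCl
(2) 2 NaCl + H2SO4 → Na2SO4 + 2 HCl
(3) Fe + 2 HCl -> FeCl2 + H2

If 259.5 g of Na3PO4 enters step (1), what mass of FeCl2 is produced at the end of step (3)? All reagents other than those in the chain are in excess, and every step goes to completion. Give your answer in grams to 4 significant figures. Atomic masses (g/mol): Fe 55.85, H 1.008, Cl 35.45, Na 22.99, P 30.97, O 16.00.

M(Na3PO4) = 3(22.99) + 30.97 + 4(16.00) = 163.94 g/mol.
M(FeCl2) = 55.85 + 2(35.45) = 126.75 g/mol.
n(Na3PO4) = 259.5 / 163.94 = 1.5829 mol.
Reaction (1): Na3PO4→NaCl ratio 2:6 ⇒ n(NaCl) = 4.7487 mol.
Reaction (2): NaCl→HCl ratio 2:2 ⇒ n(HCl) = 4.7487 mol.
Reaction (3): HCl→FeCl2 ratio 2:1 ⇒ n(FeCl2) = 2.3743 mol.
Mass of FeCl2 = 2.3743 × 126.75 = 300.95 g.

300.9 g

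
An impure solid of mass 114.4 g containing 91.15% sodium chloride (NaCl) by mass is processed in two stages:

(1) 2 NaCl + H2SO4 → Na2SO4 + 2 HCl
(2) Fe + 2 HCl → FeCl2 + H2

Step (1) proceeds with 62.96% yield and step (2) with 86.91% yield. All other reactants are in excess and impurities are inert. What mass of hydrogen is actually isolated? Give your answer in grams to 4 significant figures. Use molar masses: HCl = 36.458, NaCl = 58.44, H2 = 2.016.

0.9842 g

Pure NaCl = 114.4 × 0.9115 = 104.28 g.
n(NaCl) = 104.28 / 58.44 = 1.7843 mol.
Step 1 (NaCl:HCl = 2:2): theoretical n(HCl) = 1.7843 mol; at 62.96% yield, n(HCl) = 1.1234 mol.
Step 2 (HCl:H2 = 2:1): theoretical n(H2) = 0.56170 mol, so theoretical mass = 0.56170 × 2.016 = 1.1324 g.
At 86.91% yield, actual mass of H2 = 1.1324 × 0.8691 = 0.98416 g.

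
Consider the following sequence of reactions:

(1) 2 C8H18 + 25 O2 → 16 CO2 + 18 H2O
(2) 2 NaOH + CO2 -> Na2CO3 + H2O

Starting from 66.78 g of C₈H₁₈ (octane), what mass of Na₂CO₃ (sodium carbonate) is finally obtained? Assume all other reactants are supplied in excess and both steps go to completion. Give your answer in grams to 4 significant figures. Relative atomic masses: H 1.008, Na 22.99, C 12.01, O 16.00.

495.7 g

M(C8H18) = 8(12.01) + 18(1.008) = 114.224 g/mol.
M(Na2CO3) = 2(22.99) + 12.01 + 3(16.00) = 105.99 g/mol.
n(C8H18) = 66.780 / 114.224 = 0.58464 mol.
Step 1 gives a 2:16 ratio of C8H18 to CO2, so n(CO2) = 4.6771 mol.
In step 2 the CO2:Na2CO3 ratio is 1:1, so n(Na2CO3) = 4.6771 mol.
Mass of Na2CO3 = 4.6771 × 105.99 = 495.73 g.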